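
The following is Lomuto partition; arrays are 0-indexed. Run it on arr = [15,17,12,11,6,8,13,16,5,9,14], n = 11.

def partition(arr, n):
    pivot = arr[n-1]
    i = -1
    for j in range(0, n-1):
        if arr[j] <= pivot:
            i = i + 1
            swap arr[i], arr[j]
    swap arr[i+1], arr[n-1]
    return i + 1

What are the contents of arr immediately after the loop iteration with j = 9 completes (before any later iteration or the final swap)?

[12,11,6,8,13,5,9,16,17,15,14]

pivot=14, i=-1
j=0: 15>14, skip
j=1: 17>14, skip
j=2: 12≤14, i=0, swap(0,2) ⇒ [12,17,15,11,6,8,13,16,5,9,14]
j=3: 11≤14, i=1, swap(1,3) ⇒ [12,11,15,17,6,8,13,16,5,9,14]
j=4: 6≤14, i=2, swap(2,4) ⇒ [12,11,6,17,15,8,13,16,5,9,14]
j=5: 8≤14, i=3, swap(3,5) ⇒ [12,11,6,8,15,17,13,16,5,9,14]
j=6: 13≤14, i=4, swap(4,6) ⇒ [12,11,6,8,13,17,15,16,5,9,14]
j=7: 16>14, skip
j=8: 5≤14, i=5, swap(5,8) ⇒ [12,11,6,8,13,5,15,16,17,9,14]
j=9: 9≤14, i=6, swap(6,9) ⇒ [12,11,6,8,13,5,9,16,17,15,14]
(after j=9) arr = [12,11,6,8,13,5,9,16,17,15,14]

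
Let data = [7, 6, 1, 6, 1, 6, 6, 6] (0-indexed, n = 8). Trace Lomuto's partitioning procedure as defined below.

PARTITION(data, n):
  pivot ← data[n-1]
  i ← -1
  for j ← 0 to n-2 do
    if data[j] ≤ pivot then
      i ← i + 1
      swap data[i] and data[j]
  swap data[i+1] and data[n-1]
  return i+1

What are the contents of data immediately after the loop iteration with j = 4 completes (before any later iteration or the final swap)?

[6, 1, 6, 1, 7, 6, 6, 6]

pivot=6, i=-1
j=0: 7>6, skip
j=1: 6≤6, i=0, swap(0,1) ⇒ [6, 7, 1, 6, 1, 6, 6, 6]
j=2: 1≤6, i=1, swap(1,2) ⇒ [6, 1, 7, 6, 1, 6, 6, 6]
j=3: 6≤6, i=2, swap(2,3) ⇒ [6, 1, 6, 7, 1, 6, 6, 6]
j=4: 1≤6, i=3, swap(3,4) ⇒ [6, 1, 6, 1, 7, 6, 6, 6]
(after j=4) data = [6, 1, 6, 1, 7, 6, 6, 6]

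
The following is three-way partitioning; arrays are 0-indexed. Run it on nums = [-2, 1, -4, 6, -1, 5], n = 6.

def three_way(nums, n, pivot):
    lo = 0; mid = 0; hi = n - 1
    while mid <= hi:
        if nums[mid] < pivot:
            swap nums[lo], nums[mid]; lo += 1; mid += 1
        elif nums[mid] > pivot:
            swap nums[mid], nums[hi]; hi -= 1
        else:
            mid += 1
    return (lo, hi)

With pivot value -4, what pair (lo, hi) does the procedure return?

(0, 0)

pivot = -4; lo=0, mid=0, hi=5
nums[mid]=-2>-4: swap nums[0],nums[5]; hi=4 → [5, 1, -4, 6, -1, -2]
nums[mid]=5>-4: swap nums[0],nums[4]; hi=3 → [-1, 1, -4, 6, 5, -2]
nums[mid]=-1>-4: swap nums[0],nums[3]; hi=2 → [6, 1, -4, -1, 5, -2]
nums[mid]=6>-4: swap nums[0],nums[2]; hi=1 → [-4, 1, 6, -1, 5, -2]
nums[mid]=-4=-4: mid=1
nums[mid]=1>-4: swap nums[1],nums[1]; hi=0 → [-4, 1, 6, -1, 5, -2]
end: lo=0, hi=0; nums = [-4, 1, 6, -1, 5, -2]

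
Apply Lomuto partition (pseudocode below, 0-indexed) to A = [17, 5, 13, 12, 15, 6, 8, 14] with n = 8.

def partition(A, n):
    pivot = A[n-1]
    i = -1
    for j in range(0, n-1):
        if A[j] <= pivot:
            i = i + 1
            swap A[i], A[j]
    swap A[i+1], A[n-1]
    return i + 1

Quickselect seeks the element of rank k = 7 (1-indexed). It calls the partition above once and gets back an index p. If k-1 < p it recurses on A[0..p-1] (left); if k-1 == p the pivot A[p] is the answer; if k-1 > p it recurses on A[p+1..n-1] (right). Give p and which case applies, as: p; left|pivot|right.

pivot = A[7] = 14; i = -1
j=0: A[0]=17 > 14 → no swap
j=1: A[1]=5 ≤ 14 → i=0, swap A[0],A[1] → [5, 17, 13, 12, 15, 6, 8, 14]
j=2: A[2]=13 ≤ 14 → i=1, swap A[1],A[2] → [5, 13, 17, 12, 15, 6, 8, 14]
j=3: A[3]=12 ≤ 14 → i=2, swap A[2],A[3] → [5, 13, 12, 17, 15, 6, 8, 14]
j=4: A[4]=15 > 14 → no swap
j=5: A[5]=6 ≤ 14 → i=3, swap A[3],A[5] → [5, 13, 12, 6, 15, 17, 8, 14]
j=6: A[6]=8 ≤ 14 → i=4, swap A[4],A[6] → [5, 13, 12, 6, 8, 17, 15, 14]
final swap A[5],A[7] → [5, 13, 12, 6, 8, 14, 15, 17]; return 5
p = 5; k-1 = 6 > 5 ⇒ right

5; right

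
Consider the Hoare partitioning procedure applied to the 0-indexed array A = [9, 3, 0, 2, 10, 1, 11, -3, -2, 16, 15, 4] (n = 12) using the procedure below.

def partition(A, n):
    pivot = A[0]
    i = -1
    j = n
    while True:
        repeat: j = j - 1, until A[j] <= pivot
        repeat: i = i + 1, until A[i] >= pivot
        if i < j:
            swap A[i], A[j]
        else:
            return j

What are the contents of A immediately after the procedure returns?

pivot = A[0] = 9; i = -1, j = 12
j→11 (A[11]=4≤9), i→0 (A[0]=9≥9); i<j, swap → [4, 3, 0, 2, 10, 1, 11, -3, -2, 16, 15, 9]
j→8 (A[8]=-2≤9), i→4 (A[4]=10≥9); i<j, swap → [4, 3, 0, 2, -2, 1, 11, -3, 10, 16, 15, 9]
j→7 (A[7]=-3≤9), i→6 (A[6]=11≥9); i<j, swap → [4, 3, 0, 2, -2, 1, -3, 11, 10, 16, 15, 9]
j→6, i→7; i≥j, return j=6. A = [4, 3, 0, 2, -2, 1, -3, 11, 10, 16, 15, 9]

[4, 3, 0, 2, -2, 1, -3, 11, 10, 16, 15, 9]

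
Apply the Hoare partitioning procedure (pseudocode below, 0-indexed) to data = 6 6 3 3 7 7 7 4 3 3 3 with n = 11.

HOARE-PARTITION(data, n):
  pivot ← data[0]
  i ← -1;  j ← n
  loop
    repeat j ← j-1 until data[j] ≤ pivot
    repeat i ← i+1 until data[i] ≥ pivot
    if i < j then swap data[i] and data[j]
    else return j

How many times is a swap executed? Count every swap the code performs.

4

pivot = data[0] = 6; i = -1, j = 11
j→10 (data[10]=3≤6), i→0 (data[0]=6≥6); i<j, swap → 3 6 3 3 7 7 7 4 3 3 6
j→9 (data[9]=3≤6), i→1 (data[1]=6≥6); i<j, swap → 3 3 3 3 7 7 7 4 3 6 6
j→8 (data[8]=3≤6), i→4 (data[4]=7≥6); i<j, swap → 3 3 3 3 3 7 7 4 7 6 6
j→7 (data[7]=4≤6), i→5 (data[5]=7≥6); i<j, swap → 3 3 3 3 3 4 7 7 7 6 6
j→5, i→6; i≥j, return j=5. data = 3 3 3 3 3 4 7 7 7 6 6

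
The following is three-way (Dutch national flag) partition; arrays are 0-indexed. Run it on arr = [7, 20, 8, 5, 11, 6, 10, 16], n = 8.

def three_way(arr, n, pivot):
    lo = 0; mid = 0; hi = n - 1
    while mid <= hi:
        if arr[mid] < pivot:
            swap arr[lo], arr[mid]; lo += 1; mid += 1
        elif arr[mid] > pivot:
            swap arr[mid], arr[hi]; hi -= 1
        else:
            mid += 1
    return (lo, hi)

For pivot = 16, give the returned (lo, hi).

lo=0 mid=0 hi=7
7<16: swap(0,0), lo=1 mid=1 ⇒ [7, 20, 8, 5, 11, 6, 10, 16]
20>16: swap(1,7), hi=6 ⇒ [7, 16, 8, 5, 11, 6, 10, 20]
16=16: mid=2
8<16: swap(1,2), lo=2 mid=3 ⇒ [7, 8, 16, 5, 11, 6, 10, 20]
5<16: swap(2,3), lo=3 mid=4 ⇒ [7, 8, 5, 16, 11, 6, 10, 20]
11<16: swap(3,4), lo=4 mid=5 ⇒ [7, 8, 5, 11, 16, 6, 10, 20]
6<16: swap(4,5), lo=5 mid=6 ⇒ [7, 8, 5, 11, 6, 16, 10, 20]
10<16: swap(5,6), lo=6 mid=7 ⇒ [7, 8, 5, 11, 6, 10, 16, 20]
done. lo=6 hi=6; arr=[7, 8, 5, 11, 6, 10, 16, 20]

(6, 6)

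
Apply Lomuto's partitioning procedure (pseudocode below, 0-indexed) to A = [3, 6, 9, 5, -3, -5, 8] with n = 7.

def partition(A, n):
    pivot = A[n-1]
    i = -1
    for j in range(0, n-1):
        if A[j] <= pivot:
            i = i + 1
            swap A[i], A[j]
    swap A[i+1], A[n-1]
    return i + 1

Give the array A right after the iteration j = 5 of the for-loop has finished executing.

[3, 6, 5, -3, -5, 9, 8]

pivot=8, i=-1
j=0: 3≤8, i=0, swap(0,0) ⇒ [3, 6, 9, 5, -3, -5, 8]
j=1: 6≤8, i=1, swap(1,1) ⇒ [3, 6, 9, 5, -3, -5, 8]
j=2: 9>8, skip
j=3: 5≤8, i=2, swap(2,3) ⇒ [3, 6, 5, 9, -3, -5, 8]
j=4: -3≤8, i=3, swap(3,4) ⇒ [3, 6, 5, -3, 9, -5, 8]
j=5: -5≤8, i=4, swap(4,5) ⇒ [3, 6, 5, -3, -5, 9, 8]
(after j=5) A = [3, 6, 5, -3, -5, 9, 8]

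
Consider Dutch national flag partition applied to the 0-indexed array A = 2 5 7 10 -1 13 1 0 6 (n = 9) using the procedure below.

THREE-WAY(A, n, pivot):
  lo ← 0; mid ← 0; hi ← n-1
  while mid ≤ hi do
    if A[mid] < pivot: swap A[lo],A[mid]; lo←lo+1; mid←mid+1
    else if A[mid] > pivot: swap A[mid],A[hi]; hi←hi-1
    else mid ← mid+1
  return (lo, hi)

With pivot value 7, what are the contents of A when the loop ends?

2 5 6 -1 0 1 7 13 10

pivot = 7; lo=0, mid=0, hi=8
A[mid]=2<7: swap A[0],A[0]; lo=1,mid=1 → 2 5 7 10 -1 13 1 0 6
A[mid]=5<7: swap A[1],A[1]; lo=2,mid=2 → 2 5 7 10 -1 13 1 0 6
A[mid]=7=7: mid=3
A[mid]=10>7: swap A[3],A[8]; hi=7 → 2 5 7 6 -1 13 1 0 10
A[mid]=6<7: swap A[2],A[3]; lo=3,mid=4 → 2 5 6 7 -1 13 1 0 10
A[mid]=-1<7: swap A[3],A[4]; lo=4,mid=5 → 2 5 6 -1 7 13 1 0 10
A[mid]=13>7: swap A[5],A[7]; hi=6 → 2 5 6 -1 7 0 1 13 10
A[mid]=0<7: swap A[4],A[5]; lo=5,mid=6 → 2 5 6 -1 0 7 1 13 10
A[mid]=1<7: swap A[5],A[6]; lo=6,mid=7 → 2 5 6 -1 0 1 7 13 10
end: lo=6, hi=6; A = 2 5 6 -1 0 1 7 13 10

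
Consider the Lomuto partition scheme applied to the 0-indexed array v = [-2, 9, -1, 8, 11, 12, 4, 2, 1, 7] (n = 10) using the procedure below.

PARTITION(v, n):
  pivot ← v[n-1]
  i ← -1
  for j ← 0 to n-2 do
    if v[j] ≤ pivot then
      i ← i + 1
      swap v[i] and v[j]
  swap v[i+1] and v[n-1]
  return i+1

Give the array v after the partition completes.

pivot=7, i=-1
j=0: -2≤7, i=0, swap(0,0) ⇒ [-2, 9, -1, 8, 11, 12, 4, 2, 1, 7]
j=1: 9>7, skip
j=2: -1≤7, i=1, swap(1,2) ⇒ [-2, -1, 9, 8, 11, 12, 4, 2, 1, 7]
j=3: 8>7, skip
j=4: 11>7, skip
j=5: 12>7, skip
j=6: 4≤7, i=2, swap(2,6) ⇒ [-2, -1, 4, 8, 11, 12, 9, 2, 1, 7]
j=7: 2≤7, i=3, swap(3,7) ⇒ [-2, -1, 4, 2, 11, 12, 9, 8, 1, 7]
j=8: 1≤7, i=4, swap(4,8) ⇒ [-2, -1, 4, 2, 1, 12, 9, 8, 11, 7]
swap(5,9) ⇒ [-2, -1, 4, 2, 1, 7, 9, 8, 11, 12]; return 5

[-2, -1, 4, 2, 1, 7, 9, 8, 11, 12]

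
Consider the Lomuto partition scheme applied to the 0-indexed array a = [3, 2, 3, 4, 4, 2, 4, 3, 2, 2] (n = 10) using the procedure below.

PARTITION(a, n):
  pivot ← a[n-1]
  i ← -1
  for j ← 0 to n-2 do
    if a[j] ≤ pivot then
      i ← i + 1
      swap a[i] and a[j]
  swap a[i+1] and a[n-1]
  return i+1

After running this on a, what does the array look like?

pivot = a[9] = 2; i = -1
j=0: a[0]=3 > 2 → no swap
j=1: a[1]=2 ≤ 2 → i=0, swap a[0],a[1] → [2, 3, 3, 4, 4, 2, 4, 3, 2, 2]
j=2: a[2]=3 > 2 → no swap
j=3: a[3]=4 > 2 → no swap
j=4: a[4]=4 > 2 → no swap
j=5: a[5]=2 ≤ 2 → i=1, swap a[1],a[5] → [2, 2, 3, 4, 4, 3, 4, 3, 2, 2]
j=6: a[6]=4 > 2 → no swap
j=7: a[7]=3 > 2 → no swap
j=8: a[8]=2 ≤ 2 → i=2, swap a[2],a[8] → [2, 2, 2, 4, 4, 3, 4, 3, 3, 2]
final swap a[3],a[9] → [2, 2, 2, 2, 4, 3, 4, 3, 3, 4]; return 3

[2, 2, 2, 2, 4, 3, 4, 3, 3, 4]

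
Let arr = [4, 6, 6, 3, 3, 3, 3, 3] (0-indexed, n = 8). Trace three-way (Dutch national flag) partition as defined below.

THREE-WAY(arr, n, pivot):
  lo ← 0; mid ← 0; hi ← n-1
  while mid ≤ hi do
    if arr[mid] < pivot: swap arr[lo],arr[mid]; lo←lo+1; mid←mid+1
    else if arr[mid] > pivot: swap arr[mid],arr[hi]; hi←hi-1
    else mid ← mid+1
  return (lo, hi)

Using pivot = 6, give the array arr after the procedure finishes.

pivot = 6; lo=0, mid=0, hi=7
arr[mid]=4<6: swap arr[0],arr[0]; lo=1,mid=1 → [4, 6, 6, 3, 3, 3, 3, 3]
arr[mid]=6=6: mid=2
arr[mid]=6=6: mid=3
arr[mid]=3<6: swap arr[1],arr[3]; lo=2,mid=4 → [4, 3, 6, 6, 3, 3, 3, 3]
arr[mid]=3<6: swap arr[2],arr[4]; lo=3,mid=5 → [4, 3, 3, 6, 6, 3, 3, 3]
arr[mid]=3<6: swap arr[3],arr[5]; lo=4,mid=6 → [4, 3, 3, 3, 6, 6, 3, 3]
arr[mid]=3<6: swap arr[4],arr[6]; lo=5,mid=7 → [4, 3, 3, 3, 3, 6, 6, 3]
arr[mid]=3<6: swap arr[5],arr[7]; lo=6,mid=8 → [4, 3, 3, 3, 3, 3, 6, 6]
end: lo=6, hi=7; arr = [4, 3, 3, 3, 3, 3, 6, 6]

[4, 3, 3, 3, 3, 3, 6, 6]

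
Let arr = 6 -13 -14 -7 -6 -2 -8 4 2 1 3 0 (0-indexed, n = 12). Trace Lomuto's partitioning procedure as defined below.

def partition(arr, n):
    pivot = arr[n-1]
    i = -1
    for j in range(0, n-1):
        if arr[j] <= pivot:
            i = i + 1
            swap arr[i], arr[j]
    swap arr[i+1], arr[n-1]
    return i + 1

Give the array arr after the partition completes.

pivot = arr[11] = 0; i = -1
j=0: arr[0]=6 > 0 → no swap
j=1: arr[1]=-13 ≤ 0 → i=0, swap arr[0],arr[1] → -13 6 -14 -7 -6 -2 -8 4 2 1 3 0
j=2: arr[2]=-14 ≤ 0 → i=1, swap arr[1],arr[2] → -13 -14 6 -7 -6 -2 -8 4 2 1 3 0
j=3: arr[3]=-7 ≤ 0 → i=2, swap arr[2],arr[3] → -13 -14 -7 6 -6 -2 -8 4 2 1 3 0
j=4: arr[4]=-6 ≤ 0 → i=3, swap arr[3],arr[4] → -13 -14 -7 -6 6 -2 -8 4 2 1 3 0
j=5: arr[5]=-2 ≤ 0 → i=4, swap arr[4],arr[5] → -13 -14 -7 -6 -2 6 -8 4 2 1 3 0
j=6: arr[6]=-8 ≤ 0 → i=5, swap arr[5],arr[6] → -13 -14 -7 -6 -2 -8 6 4 2 1 3 0
j=7: arr[7]=4 > 0 → no swap
j=8: arr[8]=2 > 0 → no swap
j=9: arr[9]=1 > 0 → no swap
j=10: arr[10]=3 > 0 → no swap
final swap arr[6],arr[11] → -13 -14 -7 -6 -2 -8 0 4 2 1 3 6; return 6

-13 -14 -7 -6 -2 -8 0 4 2 1 3 6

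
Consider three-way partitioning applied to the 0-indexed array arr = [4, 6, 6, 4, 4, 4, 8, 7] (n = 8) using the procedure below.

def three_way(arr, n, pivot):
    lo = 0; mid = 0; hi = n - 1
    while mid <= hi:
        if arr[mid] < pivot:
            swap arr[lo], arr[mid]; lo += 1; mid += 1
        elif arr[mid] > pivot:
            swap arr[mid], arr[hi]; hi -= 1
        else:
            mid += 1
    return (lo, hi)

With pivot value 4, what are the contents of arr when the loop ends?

lo=0 mid=0 hi=7
4=4: mid=1
6>4: swap(1,7), hi=6 ⇒ [4, 7, 6, 4, 4, 4, 8, 6]
7>4: swap(1,6), hi=5 ⇒ [4, 8, 6, 4, 4, 4, 7, 6]
8>4: swap(1,5), hi=4 ⇒ [4, 4, 6, 4, 4, 8, 7, 6]
4=4: mid=2
6>4: swap(2,4), hi=3 ⇒ [4, 4, 4, 4, 6, 8, 7, 6]
4=4: mid=3
4=4: mid=4
done. lo=0 hi=3; arr=[4, 4, 4, 4, 6, 8, 7, 6]

[4, 4, 4, 4, 6, 8, 7, 6]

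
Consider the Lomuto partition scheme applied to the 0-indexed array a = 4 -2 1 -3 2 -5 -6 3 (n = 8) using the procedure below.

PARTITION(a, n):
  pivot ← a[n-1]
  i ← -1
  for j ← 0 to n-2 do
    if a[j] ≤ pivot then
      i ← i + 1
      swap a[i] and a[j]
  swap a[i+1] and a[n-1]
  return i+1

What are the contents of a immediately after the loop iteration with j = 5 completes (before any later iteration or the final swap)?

pivot=3, i=-1
j=0: 4>3, skip
j=1: -2≤3, i=0, swap(0,1) ⇒ -2 4 1 -3 2 -5 -6 3
j=2: 1≤3, i=1, swap(1,2) ⇒ -2 1 4 -3 2 -5 -6 3
j=3: -3≤3, i=2, swap(2,3) ⇒ -2 1 -3 4 2 -5 -6 3
j=4: 2≤3, i=3, swap(3,4) ⇒ -2 1 -3 2 4 -5 -6 3
j=5: -5≤3, i=4, swap(4,5) ⇒ -2 1 -3 2 -5 4 -6 3
(after j=5) a = -2 1 -3 2 -5 4 -6 3

-2 1 -3 2 -5 4 -6 3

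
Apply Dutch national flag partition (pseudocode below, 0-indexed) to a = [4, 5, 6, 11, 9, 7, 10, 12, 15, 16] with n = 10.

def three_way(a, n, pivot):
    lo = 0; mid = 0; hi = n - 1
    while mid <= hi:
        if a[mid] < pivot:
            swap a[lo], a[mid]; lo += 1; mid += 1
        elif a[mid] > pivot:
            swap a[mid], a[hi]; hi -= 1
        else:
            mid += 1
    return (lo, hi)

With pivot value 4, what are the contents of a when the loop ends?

[4, 6, 11, 9, 7, 10, 12, 15, 16, 5]

lo=0 mid=0 hi=9
4=4: mid=1
5>4: swap(1,9), hi=8 ⇒ [4, 16, 6, 11, 9, 7, 10, 12, 15, 5]
16>4: swap(1,8), hi=7 ⇒ [4, 15, 6, 11, 9, 7, 10, 12, 16, 5]
15>4: swap(1,7), hi=6 ⇒ [4, 12, 6, 11, 9, 7, 10, 15, 16, 5]
12>4: swap(1,6), hi=5 ⇒ [4, 10, 6, 11, 9, 7, 12, 15, 16, 5]
10>4: swap(1,5), hi=4 ⇒ [4, 7, 6, 11, 9, 10, 12, 15, 16, 5]
7>4: swap(1,4), hi=3 ⇒ [4, 9, 6, 11, 7, 10, 12, 15, 16, 5]
9>4: swap(1,3), hi=2 ⇒ [4, 11, 6, 9, 7, 10, 12, 15, 16, 5]
11>4: swap(1,2), hi=1 ⇒ [4, 6, 11, 9, 7, 10, 12, 15, 16, 5]
6>4: swap(1,1), hi=0 ⇒ [4, 6, 11, 9, 7, 10, 12, 15, 16, 5]
done. lo=0 hi=0; a=[4, 6, 11, 9, 7, 10, 12, 15, 16, 5]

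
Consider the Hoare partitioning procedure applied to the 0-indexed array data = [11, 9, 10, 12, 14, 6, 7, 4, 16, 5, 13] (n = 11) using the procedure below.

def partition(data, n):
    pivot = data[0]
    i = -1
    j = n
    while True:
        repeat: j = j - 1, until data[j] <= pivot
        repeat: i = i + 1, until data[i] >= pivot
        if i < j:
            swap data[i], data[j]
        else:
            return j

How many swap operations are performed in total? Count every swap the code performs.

pivot=11
j stops at 9 (5), i stops at 0 (11); swap ⇒ [5, 9, 10, 12, 14, 6, 7, 4, 16, 11, 13]
j stops at 7 (4), i stops at 3 (12); swap ⇒ [5, 9, 10, 4, 14, 6, 7, 12, 16, 11, 13]
j stops at 6 (7), i stops at 4 (14); swap ⇒ [5, 9, 10, 4, 7, 6, 14, 12, 16, 11, 13]
j stops at 5, i stops at 6; i≥j ⇒ return 5. data=[5, 9, 10, 4, 7, 6, 14, 12, 16, 11, 13]

3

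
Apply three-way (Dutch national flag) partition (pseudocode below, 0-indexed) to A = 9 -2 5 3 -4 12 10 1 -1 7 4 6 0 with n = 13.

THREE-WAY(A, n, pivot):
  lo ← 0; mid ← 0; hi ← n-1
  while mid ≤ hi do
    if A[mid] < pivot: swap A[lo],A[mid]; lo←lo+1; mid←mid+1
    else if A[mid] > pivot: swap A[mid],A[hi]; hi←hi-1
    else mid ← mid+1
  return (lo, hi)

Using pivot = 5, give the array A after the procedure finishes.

0 -2 3 -4 4 -1 1 5 7 10 6 12 9

lo=0 mid=0 hi=12
9>5: swap(0,12), hi=11 ⇒ 0 -2 5 3 -4 12 10 1 -1 7 4 6 9
0<5: swap(0,0), lo=1 mid=1 ⇒ 0 -2 5 3 -4 12 10 1 -1 7 4 6 9
-2<5: swap(1,1), lo=2 mid=2 ⇒ 0 -2 5 3 -4 12 10 1 -1 7 4 6 9
5=5: mid=3
3<5: swap(2,3), lo=3 mid=4 ⇒ 0 -2 3 5 -4 12 10 1 -1 7 4 6 9
-4<5: swap(3,4), lo=4 mid=5 ⇒ 0 -2 3 -4 5 12 10 1 -1 7 4 6 9
12>5: swap(5,11), hi=10 ⇒ 0 -2 3 -4 5 6 10 1 -1 7 4 12 9
6>5: swap(5,10), hi=9 ⇒ 0 -2 3 -4 5 4 10 1 -1 7 6 12 9
4<5: swap(4,5), lo=5 mid=6 ⇒ 0 -2 3 -4 4 5 10 1 -1 7 6 12 9
10>5: swap(6,9), hi=8 ⇒ 0 -2 3 -4 4 5 7 1 -1 10 6 12 9
7>5: swap(6,8), hi=7 ⇒ 0 -2 3 -4 4 5 -1 1 7 10 6 12 9
-1<5: swap(5,6), lo=6 mid=7 ⇒ 0 -2 3 -4 4 -1 5 1 7 10 6 12 9
1<5: swap(6,7), lo=7 mid=8 ⇒ 0 -2 3 -4 4 -1 1 5 7 10 6 12 9
done. lo=7 hi=7; A=0 -2 3 -4 4 -1 1 5 7 10 6 12 9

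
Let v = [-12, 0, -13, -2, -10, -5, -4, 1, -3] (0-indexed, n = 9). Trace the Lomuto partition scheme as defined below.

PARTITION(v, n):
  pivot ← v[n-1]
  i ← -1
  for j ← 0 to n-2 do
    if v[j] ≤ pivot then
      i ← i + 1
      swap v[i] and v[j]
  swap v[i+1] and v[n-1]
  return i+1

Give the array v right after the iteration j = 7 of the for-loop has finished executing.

pivot = v[8] = -3; i = -1
j=0: v[0]=-12 ≤ -3 → i=0, swap v[0],v[0] (no change) → [-12, 0, -13, -2, -10, -5, -4, 1, -3]
j=1: v[1]=0 > -3 → no swap
j=2: v[2]=-13 ≤ -3 → i=1, swap v[1],v[2] → [-12, -13, 0, -2, -10, -5, -4, 1, -3]
j=3: v[3]=-2 > -3 → no swap
j=4: v[4]=-10 ≤ -3 → i=2, swap v[2],v[4] → [-12, -13, -10, -2, 0, -5, -4, 1, -3]
j=5: v[5]=-5 ≤ -3 → i=3, swap v[3],v[5] → [-12, -13, -10, -5, 0, -2, -4, 1, -3]
j=6: v[6]=-4 ≤ -3 → i=4, swap v[4],v[6] → [-12, -13, -10, -5, -4, -2, 0, 1, -3]
j=7: v[7]=1 > -3 → no swap
(after j=7) v = [-12, -13, -10, -5, -4, -2, 0, 1, -3]

[-12, -13, -10, -5, -4, -2, 0, 1, -3]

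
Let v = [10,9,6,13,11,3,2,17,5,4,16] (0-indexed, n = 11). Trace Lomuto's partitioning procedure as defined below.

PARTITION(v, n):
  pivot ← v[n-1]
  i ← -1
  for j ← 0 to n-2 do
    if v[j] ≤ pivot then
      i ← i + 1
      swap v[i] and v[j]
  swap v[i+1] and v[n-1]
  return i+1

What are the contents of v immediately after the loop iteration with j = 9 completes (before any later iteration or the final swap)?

[10,9,6,13,11,3,2,5,4,17,16]

pivot = v[10] = 16; i = -1
j=0: v[0]=10 ≤ 16 → i=0, swap v[0],v[0] (no change) → [10,9,6,13,11,3,2,17,5,4,16]
j=1: v[1]=9 ≤ 16 → i=1, swap v[1],v[1] (no change) → [10,9,6,13,11,3,2,17,5,4,16]
j=2: v[2]=6 ≤ 16 → i=2, swap v[2],v[2] (no change) → [10,9,6,13,11,3,2,17,5,4,16]
j=3: v[3]=13 ≤ 16 → i=3, swap v[3],v[3] (no change) → [10,9,6,13,11,3,2,17,5,4,16]
j=4: v[4]=11 ≤ 16 → i=4, swap v[4],v[4] (no change) → [10,9,6,13,11,3,2,17,5,4,16]
j=5: v[5]=3 ≤ 16 → i=5, swap v[5],v[5] (no change) → [10,9,6,13,11,3,2,17,5,4,16]
j=6: v[6]=2 ≤ 16 → i=6, swap v[6],v[6] (no change) → [10,9,6,13,11,3,2,17,5,4,16]
j=7: v[7]=17 > 16 → no swap
j=8: v[8]=5 ≤ 16 → i=7, swap v[7],v[8] → [10,9,6,13,11,3,2,5,17,4,16]
j=9: v[9]=4 ≤ 16 → i=8, swap v[8],v[9] → [10,9,6,13,11,3,2,5,4,17,16]
(after j=9) v = [10,9,6,13,11,3,2,5,4,17,16]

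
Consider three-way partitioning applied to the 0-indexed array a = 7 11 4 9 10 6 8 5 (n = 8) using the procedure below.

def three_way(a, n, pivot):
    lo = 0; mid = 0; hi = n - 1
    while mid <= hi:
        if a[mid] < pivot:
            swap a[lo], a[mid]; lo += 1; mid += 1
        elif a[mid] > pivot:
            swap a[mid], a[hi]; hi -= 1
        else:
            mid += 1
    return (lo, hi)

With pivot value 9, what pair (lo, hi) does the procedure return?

pivot = 9; lo=0, mid=0, hi=7
a[mid]=7<9: swap a[0],a[0]; lo=1,mid=1 → 7 11 4 9 10 6 8 5
a[mid]=11>9: swap a[1],a[7]; hi=6 → 7 5 4 9 10 6 8 11
a[mid]=5<9: swap a[1],a[1]; lo=2,mid=2 → 7 5 4 9 10 6 8 11
a[mid]=4<9: swap a[2],a[2]; lo=3,mid=3 → 7 5 4 9 10 6 8 11
a[mid]=9=9: mid=4
a[mid]=10>9: swap a[4],a[6]; hi=5 → 7 5 4 9 8 6 10 11
a[mid]=8<9: swap a[3],a[4]; lo=4,mid=5 → 7 5 4 8 9 6 10 11
a[mid]=6<9: swap a[4],a[5]; lo=5,mid=6 → 7 5 4 8 6 9 10 11
end: lo=5, hi=5; a = 7 5 4 8 6 9 10 11

(5, 5)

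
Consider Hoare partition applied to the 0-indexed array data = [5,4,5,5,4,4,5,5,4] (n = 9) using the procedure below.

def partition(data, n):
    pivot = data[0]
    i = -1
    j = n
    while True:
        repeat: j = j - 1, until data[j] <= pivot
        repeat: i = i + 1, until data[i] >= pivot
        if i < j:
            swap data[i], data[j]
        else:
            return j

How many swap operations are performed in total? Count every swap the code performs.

pivot=5
j stops at 8 (4), i stops at 0 (5); swap ⇒ [4,4,5,5,4,4,5,5,5]
j stops at 7 (5), i stops at 2 (5); swap ⇒ [4,4,5,5,4,4,5,5,5]
j stops at 6 (5), i stops at 3 (5); swap ⇒ [4,4,5,5,4,4,5,5,5]
j stops at 5, i stops at 6; i≥j ⇒ return 5. data=[4,4,5,5,4,4,5,5,5]

3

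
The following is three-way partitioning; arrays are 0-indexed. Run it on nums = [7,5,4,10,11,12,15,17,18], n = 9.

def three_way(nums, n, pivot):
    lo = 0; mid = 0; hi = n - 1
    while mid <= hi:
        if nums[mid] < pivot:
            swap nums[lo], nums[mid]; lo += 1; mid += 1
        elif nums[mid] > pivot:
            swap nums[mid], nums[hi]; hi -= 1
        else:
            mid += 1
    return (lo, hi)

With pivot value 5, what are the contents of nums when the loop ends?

[4,5,10,11,12,15,17,18,7]

lo=0 mid=0 hi=8
7>5: swap(0,8), hi=7 ⇒ [18,5,4,10,11,12,15,17,7]
18>5: swap(0,7), hi=6 ⇒ [17,5,4,10,11,12,15,18,7]
17>5: swap(0,6), hi=5 ⇒ [15,5,4,10,11,12,17,18,7]
15>5: swap(0,5), hi=4 ⇒ [12,5,4,10,11,15,17,18,7]
12>5: swap(0,4), hi=3 ⇒ [11,5,4,10,12,15,17,18,7]
11>5: swap(0,3), hi=2 ⇒ [10,5,4,11,12,15,17,18,7]
10>5: swap(0,2), hi=1 ⇒ [4,5,10,11,12,15,17,18,7]
4<5: swap(0,0), lo=1 mid=1 ⇒ [4,5,10,11,12,15,17,18,7]
5=5: mid=2
done. lo=1 hi=1; nums=[4,5,10,11,12,15,17,18,7]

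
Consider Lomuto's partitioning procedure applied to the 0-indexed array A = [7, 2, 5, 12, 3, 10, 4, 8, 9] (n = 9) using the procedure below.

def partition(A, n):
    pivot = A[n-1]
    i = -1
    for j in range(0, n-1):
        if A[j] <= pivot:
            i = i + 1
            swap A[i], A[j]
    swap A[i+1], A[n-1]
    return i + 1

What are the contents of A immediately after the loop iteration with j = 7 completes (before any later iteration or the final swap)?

pivot = A[8] = 9; i = -1
j=0: A[0]=7 ≤ 9 → i=0, swap A[0],A[0] (no change) → [7, 2, 5, 12, 3, 10, 4, 8, 9]
j=1: A[1]=2 ≤ 9 → i=1, swap A[1],A[1] (no change) → [7, 2, 5, 12, 3, 10, 4, 8, 9]
j=2: A[2]=5 ≤ 9 → i=2, swap A[2],A[2] (no change) → [7, 2, 5, 12, 3, 10, 4, 8, 9]
j=3: A[3]=12 > 9 → no swap
j=4: A[4]=3 ≤ 9 → i=3, swap A[3],A[4] → [7, 2, 5, 3, 12, 10, 4, 8, 9]
j=5: A[5]=10 > 9 → no swap
j=6: A[6]=4 ≤ 9 → i=4, swap A[4],A[6] → [7, 2, 5, 3, 4, 10, 12, 8, 9]
j=7: A[7]=8 ≤ 9 → i=5, swap A[5],A[7] → [7, 2, 5, 3, 4, 8, 12, 10, 9]
(after j=7) A = [7, 2, 5, 3, 4, 8, 12, 10, 9]

[7, 2, 5, 3, 4, 8, 12, 10, 9]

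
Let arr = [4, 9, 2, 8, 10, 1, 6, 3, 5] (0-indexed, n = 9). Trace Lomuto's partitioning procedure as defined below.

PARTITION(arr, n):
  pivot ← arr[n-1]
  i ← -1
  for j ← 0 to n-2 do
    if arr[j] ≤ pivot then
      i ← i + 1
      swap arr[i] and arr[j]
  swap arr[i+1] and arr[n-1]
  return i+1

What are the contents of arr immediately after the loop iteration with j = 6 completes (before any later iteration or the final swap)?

[4, 2, 1, 8, 10, 9, 6, 3, 5]

pivot = arr[8] = 5; i = -1
j=0: arr[0]=4 ≤ 5 → i=0, swap arr[0],arr[0] (no change) → [4, 9, 2, 8, 10, 1, 6, 3, 5]
j=1: arr[1]=9 > 5 → no swap
j=2: arr[2]=2 ≤ 5 → i=1, swap arr[1],arr[2] → [4, 2, 9, 8, 10, 1, 6, 3, 5]
j=3: arr[3]=8 > 5 → no swap
j=4: arr[4]=10 > 5 → no swap
j=5: arr[5]=1 ≤ 5 → i=2, swap arr[2],arr[5] → [4, 2, 1, 8, 10, 9, 6, 3, 5]
j=6: arr[6]=6 > 5 → no swap
(after j=6) arr = [4, 2, 1, 8, 10, 9, 6, 3, 5]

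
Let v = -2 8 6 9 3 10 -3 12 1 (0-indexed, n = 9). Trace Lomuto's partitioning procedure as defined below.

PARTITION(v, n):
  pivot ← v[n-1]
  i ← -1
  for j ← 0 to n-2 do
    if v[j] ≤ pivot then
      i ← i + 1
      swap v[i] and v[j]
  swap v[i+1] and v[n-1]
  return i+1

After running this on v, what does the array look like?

-2 -3 1 9 3 10 8 12 6

pivot = v[8] = 1; i = -1
j=0: v[0]=-2 ≤ 1 → i=0, swap v[0],v[0] (no change) → -2 8 6 9 3 10 -3 12 1
j=1: v[1]=8 > 1 → no swap
j=2: v[2]=6 > 1 → no swap
j=3: v[3]=9 > 1 → no swap
j=4: v[4]=3 > 1 → no swap
j=5: v[5]=10 > 1 → no swap
j=6: v[6]=-3 ≤ 1 → i=1, swap v[1],v[6] → -2 -3 6 9 3 10 8 12 1
j=7: v[7]=12 > 1 → no swap
final swap v[2],v[8] → -2 -3 1 9 3 10 8 12 6; return 2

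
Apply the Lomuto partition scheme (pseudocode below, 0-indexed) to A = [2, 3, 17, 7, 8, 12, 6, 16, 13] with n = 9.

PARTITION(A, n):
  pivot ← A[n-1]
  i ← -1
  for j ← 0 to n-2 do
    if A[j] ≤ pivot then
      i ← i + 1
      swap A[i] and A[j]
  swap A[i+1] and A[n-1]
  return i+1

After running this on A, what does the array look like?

pivot=13, i=-1
j=0: 2≤13, i=0, swap(0,0) ⇒ [2, 3, 17, 7, 8, 12, 6, 16, 13]
j=1: 3≤13, i=1, swap(1,1) ⇒ [2, 3, 17, 7, 8, 12, 6, 16, 13]
j=2: 17>13, skip
j=3: 7≤13, i=2, swap(2,3) ⇒ [2, 3, 7, 17, 8, 12, 6, 16, 13]
j=4: 8≤13, i=3, swap(3,4) ⇒ [2, 3, 7, 8, 17, 12, 6, 16, 13]
j=5: 12≤13, i=4, swap(4,5) ⇒ [2, 3, 7, 8, 12, 17, 6, 16, 13]
j=6: 6≤13, i=5, swap(5,6) ⇒ [2, 3, 7, 8, 12, 6, 17, 16, 13]
j=7: 16>13, skip
swap(6,8) ⇒ [2, 3, 7, 8, 12, 6, 13, 16, 17]; return 6

[2, 3, 7, 8, 12, 6, 13, 16, 17]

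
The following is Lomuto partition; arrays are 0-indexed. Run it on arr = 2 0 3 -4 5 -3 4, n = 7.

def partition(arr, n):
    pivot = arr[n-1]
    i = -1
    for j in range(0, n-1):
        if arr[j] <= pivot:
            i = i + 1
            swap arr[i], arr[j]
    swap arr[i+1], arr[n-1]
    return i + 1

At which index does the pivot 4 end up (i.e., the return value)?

pivot = arr[6] = 4; i = -1
j=0: arr[0]=2 ≤ 4 → i=0, swap arr[0],arr[0] (no change) → 2 0 3 -4 5 -3 4
j=1: arr[1]=0 ≤ 4 → i=1, swap arr[1],arr[1] (no change) → 2 0 3 -4 5 -3 4
j=2: arr[2]=3 ≤ 4 → i=2, swap arr[2],arr[2] (no change) → 2 0 3 -4 5 -3 4
j=3: arr[3]=-4 ≤ 4 → i=3, swap arr[3],arr[3] (no change) → 2 0 3 -4 5 -3 4
j=4: arr[4]=5 > 4 → no swap
j=5: arr[5]=-3 ≤ 4 → i=4, swap arr[4],arr[5] → 2 0 3 -4 -3 5 4
final swap arr[5],arr[6] → 2 0 3 -4 -3 4 5; return 5

5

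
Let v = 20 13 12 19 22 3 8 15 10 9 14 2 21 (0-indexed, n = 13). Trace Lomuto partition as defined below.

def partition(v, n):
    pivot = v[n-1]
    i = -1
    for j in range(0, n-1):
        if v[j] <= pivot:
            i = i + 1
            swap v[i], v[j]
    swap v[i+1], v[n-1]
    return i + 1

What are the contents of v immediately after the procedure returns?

20 13 12 19 3 8 15 10 9 14 2 21 22

pivot=21, i=-1
j=0: 20≤21, i=0, swap(0,0) ⇒ 20 13 12 19 22 3 8 15 10 9 14 2 21
j=1: 13≤21, i=1, swap(1,1) ⇒ 20 13 12 19 22 3 8 15 10 9 14 2 21
j=2: 12≤21, i=2, swap(2,2) ⇒ 20 13 12 19 22 3 8 15 10 9 14 2 21
j=3: 19≤21, i=3, swap(3,3) ⇒ 20 13 12 19 22 3 8 15 10 9 14 2 21
j=4: 22>21, skip
j=5: 3≤21, i=4, swap(4,5) ⇒ 20 13 12 19 3 22 8 15 10 9 14 2 21
j=6: 8≤21, i=5, swap(5,6) ⇒ 20 13 12 19 3 8 22 15 10 9 14 2 21
j=7: 15≤21, i=6, swap(6,7) ⇒ 20 13 12 19 3 8 15 22 10 9 14 2 21
j=8: 10≤21, i=7, swap(7,8) ⇒ 20 13 12 19 3 8 15 10 22 9 14 2 21
j=9: 9≤21, i=8, swap(8,9) ⇒ 20 13 12 19 3 8 15 10 9 22 14 2 21
j=10: 14≤21, i=9, swap(9,10) ⇒ 20 13 12 19 3 8 15 10 9 14 22 2 21
j=11: 2≤21, i=10, swap(10,11) ⇒ 20 13 12 19 3 8 15 10 9 14 2 22 21
swap(11,12) ⇒ 20 13 12 19 3 8 15 10 9 14 2 21 22; return 11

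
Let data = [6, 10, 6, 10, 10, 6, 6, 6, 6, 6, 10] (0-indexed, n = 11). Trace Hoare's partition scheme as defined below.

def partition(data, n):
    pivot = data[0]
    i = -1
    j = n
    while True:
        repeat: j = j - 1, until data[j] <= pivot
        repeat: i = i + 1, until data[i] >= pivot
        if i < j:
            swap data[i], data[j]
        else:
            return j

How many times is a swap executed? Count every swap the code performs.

5

pivot = data[0] = 6; i = -1, j = 11
j→9 (data[9]=6≤6), i→0 (data[0]=6≥6); i<j, swap → [6, 10, 6, 10, 10, 6, 6, 6, 6, 6, 10]
j→8 (data[8]=6≤6), i→1 (data[1]=10≥6); i<j, swap → [6, 6, 6, 10, 10, 6, 6, 6, 10, 6, 10]
j→7 (data[7]=6≤6), i→2 (data[2]=6≥6); i<j, swap → [6, 6, 6, 10, 10, 6, 6, 6, 10, 6, 10]
j→6 (data[6]=6≤6), i→3 (data[3]=10≥6); i<j, swap → [6, 6, 6, 6, 10, 6, 10, 6, 10, 6, 10]
j→5 (data[5]=6≤6), i→4 (data[4]=10≥6); i<j, swap → [6, 6, 6, 6, 6, 10, 10, 6, 10, 6, 10]
j→4, i→5; i≥j, return j=4. data = [6, 6, 6, 6, 6, 10, 10, 6, 10, 6, 10]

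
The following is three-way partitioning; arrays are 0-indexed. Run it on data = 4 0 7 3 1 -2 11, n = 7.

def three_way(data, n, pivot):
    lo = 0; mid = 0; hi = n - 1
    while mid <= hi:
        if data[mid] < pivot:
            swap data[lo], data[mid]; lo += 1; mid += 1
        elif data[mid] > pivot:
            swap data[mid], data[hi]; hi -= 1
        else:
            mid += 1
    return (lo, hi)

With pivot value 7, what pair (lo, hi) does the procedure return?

pivot = 7; lo=0, mid=0, hi=6
data[mid]=4<7: swap data[0],data[0]; lo=1,mid=1 → 4 0 7 3 1 -2 11
data[mid]=0<7: swap data[1],data[1]; lo=2,mid=2 → 4 0 7 3 1 -2 11
data[mid]=7=7: mid=3
data[mid]=3<7: swap data[2],data[3]; lo=3,mid=4 → 4 0 3 7 1 -2 11
data[mid]=1<7: swap data[3],data[4]; lo=4,mid=5 → 4 0 3 1 7 -2 11
data[mid]=-2<7: swap data[4],data[5]; lo=5,mid=6 → 4 0 3 1 -2 7 11
data[mid]=11>7: swap data[6],data[6]; hi=5 → 4 0 3 1 -2 7 11
end: lo=5, hi=5; data = 4 0 3 1 -2 7 11

(5, 5)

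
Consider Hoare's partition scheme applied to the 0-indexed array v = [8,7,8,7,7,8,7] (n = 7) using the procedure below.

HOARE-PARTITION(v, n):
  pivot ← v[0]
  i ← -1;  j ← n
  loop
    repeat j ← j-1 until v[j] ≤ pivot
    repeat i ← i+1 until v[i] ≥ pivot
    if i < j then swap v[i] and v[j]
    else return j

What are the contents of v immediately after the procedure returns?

pivot=8
j stops at 6 (7), i stops at 0 (8); swap ⇒ [7,7,8,7,7,8,8]
j stops at 5 (8), i stops at 2 (8); swap ⇒ [7,7,8,7,7,8,8]
j stops at 4, i stops at 5; i≥j ⇒ return 4. v=[7,7,8,7,7,8,8]

[7,7,8,7,7,8,8]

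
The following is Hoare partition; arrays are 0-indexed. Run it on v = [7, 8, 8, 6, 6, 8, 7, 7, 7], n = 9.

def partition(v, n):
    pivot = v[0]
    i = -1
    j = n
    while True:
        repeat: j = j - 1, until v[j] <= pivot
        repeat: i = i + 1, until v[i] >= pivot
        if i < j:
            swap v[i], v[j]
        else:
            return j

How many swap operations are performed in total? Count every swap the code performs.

pivot=7
j stops at 8 (7), i stops at 0 (7); swap ⇒ [7, 8, 8, 6, 6, 8, 7, 7, 7]
j stops at 7 (7), i stops at 1 (8); swap ⇒ [7, 7, 8, 6, 6, 8, 7, 8, 7]
j stops at 6 (7), i stops at 2 (8); swap ⇒ [7, 7, 7, 6, 6, 8, 8, 8, 7]
j stops at 4, i stops at 5; i≥j ⇒ return 4. v=[7, 7, 7, 6, 6, 8, 8, 8, 7]

3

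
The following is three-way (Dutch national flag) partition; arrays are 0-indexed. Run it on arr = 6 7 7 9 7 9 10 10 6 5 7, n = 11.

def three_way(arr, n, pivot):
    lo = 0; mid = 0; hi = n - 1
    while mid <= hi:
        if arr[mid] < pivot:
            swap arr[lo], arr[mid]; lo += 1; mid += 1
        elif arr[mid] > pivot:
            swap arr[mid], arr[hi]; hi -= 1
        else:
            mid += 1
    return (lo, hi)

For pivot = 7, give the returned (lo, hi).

(3, 6)

pivot = 7; lo=0, mid=0, hi=10
arr[mid]=6<7: swap arr[0],arr[0]; lo=1,mid=1 → 6 7 7 9 7 9 10 10 6 5 7
arr[mid]=7=7: mid=2
arr[mid]=7=7: mid=3
arr[mid]=9>7: swap arr[3],arr[10]; hi=9 → 6 7 7 7 7 9 10 10 6 5 9
arr[mid]=7=7: mid=4
arr[mid]=7=7: mid=5
arr[mid]=9>7: swap arr[5],arr[9]; hi=8 → 6 7 7 7 7 5 10 10 6 9 9
arr[mid]=5<7: swap arr[1],arr[5]; lo=2,mid=6 → 6 5 7 7 7 7 10 10 6 9 9
arr[mid]=10>7: swap arr[6],arr[8]; hi=7 → 6 5 7 7 7 7 6 10 10 9 9
arr[mid]=6<7: swap arr[2],arr[6]; lo=3,mid=7 → 6 5 6 7 7 7 7 10 10 9 9
arr[mid]=10>7: swap arr[7],arr[7]; hi=6 → 6 5 6 7 7 7 7 10 10 9 9
end: lo=3, hi=6; arr = 6 5 6 7 7 7 7 10 10 9 9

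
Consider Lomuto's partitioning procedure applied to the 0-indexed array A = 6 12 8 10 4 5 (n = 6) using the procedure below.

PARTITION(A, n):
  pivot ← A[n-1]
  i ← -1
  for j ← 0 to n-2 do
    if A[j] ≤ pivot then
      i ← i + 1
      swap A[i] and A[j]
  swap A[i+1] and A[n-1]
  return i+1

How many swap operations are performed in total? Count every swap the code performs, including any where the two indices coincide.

2

pivot = A[5] = 5; i = -1
j=0: A[0]=6 > 5 → no swap
j=1: A[1]=12 > 5 → no swap
j=2: A[2]=8 > 5 → no swap
j=3: A[3]=10 > 5 → no swap
j=4: A[4]=4 ≤ 5 → i=0, swap A[0],A[4] → 4 12 8 10 6 5
final swap A[1],A[5] → 4 5 8 10 6 12; return 1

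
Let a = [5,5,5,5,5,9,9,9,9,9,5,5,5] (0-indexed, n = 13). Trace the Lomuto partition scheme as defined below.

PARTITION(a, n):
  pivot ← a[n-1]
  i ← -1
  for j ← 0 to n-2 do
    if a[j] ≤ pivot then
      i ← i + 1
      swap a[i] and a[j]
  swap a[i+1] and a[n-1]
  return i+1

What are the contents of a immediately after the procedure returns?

[5,5,5,5,5,5,5,5,9,9,9,9,9]

pivot = a[12] = 5; i = -1
j=0: a[0]=5 ≤ 5 → i=0, swap a[0],a[0] (no change) → [5,5,5,5,5,9,9,9,9,9,5,5,5]
j=1: a[1]=5 ≤ 5 → i=1, swap a[1],a[1] (no change) → [5,5,5,5,5,9,9,9,9,9,5,5,5]
j=2: a[2]=5 ≤ 5 → i=2, swap a[2],a[2] (no change) → [5,5,5,5,5,9,9,9,9,9,5,5,5]
j=3: a[3]=5 ≤ 5 → i=3, swap a[3],a[3] (no change) → [5,5,5,5,5,9,9,9,9,9,5,5,5]
j=4: a[4]=5 ≤ 5 → i=4, swap a[4],a[4] (no change) → [5,5,5,5,5,9,9,9,9,9,5,5,5]
j=5: a[5]=9 > 5 → no swap
j=6: a[6]=9 > 5 → no swap
j=7: a[7]=9 > 5 → no swap
j=8: a[8]=9 > 5 → no swap
j=9: a[9]=9 > 5 → no swap
j=10: a[10]=5 ≤ 5 → i=5, swap a[5],a[10] → [5,5,5,5,5,5,9,9,9,9,9,5,5]
j=11: a[11]=5 ≤ 5 → i=6, swap a[6],a[11] → [5,5,5,5,5,5,5,9,9,9,9,9,5]
final swap a[7],a[12] → [5,5,5,5,5,5,5,5,9,9,9,9,9]; return 7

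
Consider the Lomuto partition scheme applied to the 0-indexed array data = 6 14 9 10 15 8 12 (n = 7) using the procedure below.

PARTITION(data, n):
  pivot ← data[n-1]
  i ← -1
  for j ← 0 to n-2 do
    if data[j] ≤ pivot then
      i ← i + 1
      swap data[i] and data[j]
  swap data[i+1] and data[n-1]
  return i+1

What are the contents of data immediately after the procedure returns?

pivot=12, i=-1
j=0: 6≤12, i=0, swap(0,0) ⇒ 6 14 9 10 15 8 12
j=1: 14>12, skip
j=2: 9≤12, i=1, swap(1,2) ⇒ 6 9 14 10 15 8 12
j=3: 10≤12, i=2, swap(2,3) ⇒ 6 9 10 14 15 8 12
j=4: 15>12, skip
j=5: 8≤12, i=3, swap(3,5) ⇒ 6 9 10 8 15 14 12
swap(4,6) ⇒ 6 9 10 8 12 14 15; return 4

6 9 10 8 12 14 15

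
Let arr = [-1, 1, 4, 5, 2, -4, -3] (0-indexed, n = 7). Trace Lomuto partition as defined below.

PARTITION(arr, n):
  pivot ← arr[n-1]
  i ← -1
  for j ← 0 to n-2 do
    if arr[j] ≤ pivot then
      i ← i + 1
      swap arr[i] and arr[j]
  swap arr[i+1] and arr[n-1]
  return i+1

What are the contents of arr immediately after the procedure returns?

[-4, -3, 4, 5, 2, -1, 1]

pivot=-3, i=-1
j=0: -1>-3, skip
j=1: 1>-3, skip
j=2: 4>-3, skip
j=3: 5>-3, skip
j=4: 2>-3, skip
j=5: -4≤-3, i=0, swap(0,5) ⇒ [-4, 1, 4, 5, 2, -1, -3]
swap(1,6) ⇒ [-4, -3, 4, 5, 2, -1, 1]; return 1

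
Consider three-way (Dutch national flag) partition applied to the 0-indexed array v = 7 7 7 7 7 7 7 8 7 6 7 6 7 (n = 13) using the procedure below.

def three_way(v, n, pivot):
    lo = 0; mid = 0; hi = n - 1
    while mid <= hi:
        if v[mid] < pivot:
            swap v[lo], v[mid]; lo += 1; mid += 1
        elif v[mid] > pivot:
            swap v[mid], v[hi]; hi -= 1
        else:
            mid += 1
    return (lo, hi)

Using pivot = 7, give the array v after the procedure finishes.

6 6 7 7 7 7 7 7 7 7 7 7 8

pivot = 7; lo=0, mid=0, hi=12
v[mid]=7=7: mid=1
v[mid]=7=7: mid=2
v[mid]=7=7: mid=3
v[mid]=7=7: mid=4
v[mid]=7=7: mid=5
v[mid]=7=7: mid=6
v[mid]=7=7: mid=7
v[mid]=8>7: swap v[7],v[12]; hi=11 → 7 7 7 7 7 7 7 7 7 6 7 6 8
v[mid]=7=7: mid=8
v[mid]=7=7: mid=9
v[mid]=6<7: swap v[0],v[9]; lo=1,mid=10 → 6 7 7 7 7 7 7 7 7 7 7 6 8
v[mid]=7=7: mid=11
v[mid]=6<7: swap v[1],v[11]; lo=2,mid=12 → 6 6 7 7 7 7 7 7 7 7 7 7 8
end: lo=2, hi=11; v = 6 6 7 7 7 7 7 7 7 7 7 7 8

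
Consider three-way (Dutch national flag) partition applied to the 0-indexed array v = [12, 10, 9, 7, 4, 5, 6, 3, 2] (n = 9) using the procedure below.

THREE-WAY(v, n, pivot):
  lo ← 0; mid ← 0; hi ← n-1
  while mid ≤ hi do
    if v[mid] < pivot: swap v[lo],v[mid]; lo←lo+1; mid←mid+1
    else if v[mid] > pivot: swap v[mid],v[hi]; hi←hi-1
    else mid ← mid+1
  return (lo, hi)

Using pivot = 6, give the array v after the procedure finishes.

lo=0 mid=0 hi=8
12>6: swap(0,8), hi=7 ⇒ [2, 10, 9, 7, 4, 5, 6, 3, 12]
2<6: swap(0,0), lo=1 mid=1 ⇒ [2, 10, 9, 7, 4, 5, 6, 3, 12]
10>6: swap(1,7), hi=6 ⇒ [2, 3, 9, 7, 4, 5, 6, 10, 12]
3<6: swap(1,1), lo=2 mid=2 ⇒ [2, 3, 9, 7, 4, 5, 6, 10, 12]
9>6: swap(2,6), hi=5 ⇒ [2, 3, 6, 7, 4, 5, 9, 10, 12]
6=6: mid=3
7>6: swap(3,5), hi=4 ⇒ [2, 3, 6, 5, 4, 7, 9, 10, 12]
5<6: swap(2,3), lo=3 mid=4 ⇒ [2, 3, 5, 6, 4, 7, 9, 10, 12]
4<6: swap(3,4), lo=4 mid=5 ⇒ [2, 3, 5, 4, 6, 7, 9, 10, 12]
done. lo=4 hi=4; v=[2, 3, 5, 4, 6, 7, 9, 10, 12]

[2, 3, 5, 4, 6, 7, 9, 10, 12]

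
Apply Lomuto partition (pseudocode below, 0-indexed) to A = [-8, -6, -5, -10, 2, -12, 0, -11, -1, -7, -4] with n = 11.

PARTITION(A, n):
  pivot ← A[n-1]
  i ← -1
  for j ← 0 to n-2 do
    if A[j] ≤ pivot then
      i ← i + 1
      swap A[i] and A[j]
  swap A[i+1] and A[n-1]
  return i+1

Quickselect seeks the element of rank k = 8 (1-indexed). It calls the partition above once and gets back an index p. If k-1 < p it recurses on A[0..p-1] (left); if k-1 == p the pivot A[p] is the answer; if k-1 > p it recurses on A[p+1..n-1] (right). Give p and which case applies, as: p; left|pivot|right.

7; pivot

pivot=-4, i=-1
j=0: -8≤-4, i=0, swap(0,0) ⇒ [-8, -6, -5, -10, 2, -12, 0, -11, -1, -7, -4]
j=1: -6≤-4, i=1, swap(1,1) ⇒ [-8, -6, -5, -10, 2, -12, 0, -11, -1, -7, -4]
j=2: -5≤-4, i=2, swap(2,2) ⇒ [-8, -6, -5, -10, 2, -12, 0, -11, -1, -7, -4]
j=3: -10≤-4, i=3, swap(3,3) ⇒ [-8, -6, -5, -10, 2, -12, 0, -11, -1, -7, -4]
j=4: 2>-4, skip
j=5: -12≤-4, i=4, swap(4,5) ⇒ [-8, -6, -5, -10, -12, 2, 0, -11, -1, -7, -4]
j=6: 0>-4, skip
j=7: -11≤-4, i=5, swap(5,7) ⇒ [-8, -6, -5, -10, -12, -11, 0, 2, -1, -7, -4]
j=8: -1>-4, skip
j=9: -7≤-4, i=6, swap(6,9) ⇒ [-8, -6, -5, -10, -12, -11, -7, 2, -1, 0, -4]
swap(7,10) ⇒ [-8, -6, -5, -10, -12, -11, -7, -4, -1, 0, 2]; return 7
p = 7; k-1 = 7 == 7 ⇒ pivot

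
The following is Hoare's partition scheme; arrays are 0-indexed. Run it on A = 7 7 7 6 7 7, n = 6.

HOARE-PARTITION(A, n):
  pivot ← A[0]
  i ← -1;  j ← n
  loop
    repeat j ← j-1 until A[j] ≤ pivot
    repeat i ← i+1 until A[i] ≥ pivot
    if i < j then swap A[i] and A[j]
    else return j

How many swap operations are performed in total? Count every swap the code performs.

3

pivot = A[0] = 7; i = -1, j = 6
j→5 (A[5]=7≤7), i→0 (A[0]=7≥7); i<j, swap → 7 7 7 6 7 7
j→4 (A[4]=7≤7), i→1 (A[1]=7≥7); i<j, swap → 7 7 7 6 7 7
j→3 (A[3]=6≤7), i→2 (A[2]=7≥7); i<j, swap → 7 7 6 7 7 7
j→2, i→3; i≥j, return j=2. A = 7 7 6 7 7 7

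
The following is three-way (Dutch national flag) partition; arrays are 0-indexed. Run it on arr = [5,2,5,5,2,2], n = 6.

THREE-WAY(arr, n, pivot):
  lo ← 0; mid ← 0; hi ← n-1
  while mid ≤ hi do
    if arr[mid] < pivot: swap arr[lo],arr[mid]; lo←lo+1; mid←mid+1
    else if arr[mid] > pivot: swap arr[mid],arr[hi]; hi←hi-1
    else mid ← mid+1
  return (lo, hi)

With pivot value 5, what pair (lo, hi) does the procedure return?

lo=0 mid=0 hi=5
5=5: mid=1
2<5: swap(0,1), lo=1 mid=2 ⇒ [2,5,5,5,2,2]
5=5: mid=3
5=5: mid=4
2<5: swap(1,4), lo=2 mid=5 ⇒ [2,2,5,5,5,2]
2<5: swap(2,5), lo=3 mid=6 ⇒ [2,2,2,5,5,5]
done. lo=3 hi=5; arr=[2,2,2,5,5,5]

(3, 5)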